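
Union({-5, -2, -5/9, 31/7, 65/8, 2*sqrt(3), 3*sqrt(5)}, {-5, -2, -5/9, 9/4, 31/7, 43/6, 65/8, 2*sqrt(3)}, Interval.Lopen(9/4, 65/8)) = Union({-5, -2, -5/9}, Interval(9/4, 65/8))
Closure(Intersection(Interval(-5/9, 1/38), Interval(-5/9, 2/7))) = Interval(-5/9, 1/38)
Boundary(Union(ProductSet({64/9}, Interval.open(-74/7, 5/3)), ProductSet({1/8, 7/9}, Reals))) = Union(ProductSet({64/9}, Interval(-74/7, 5/3)), ProductSet({1/8, 7/9}, Reals))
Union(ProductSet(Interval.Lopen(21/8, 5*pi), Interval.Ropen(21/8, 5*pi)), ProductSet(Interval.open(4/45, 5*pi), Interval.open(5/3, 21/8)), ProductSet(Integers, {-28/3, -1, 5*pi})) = Union(ProductSet(Integers, {-28/3, -1, 5*pi}), ProductSet(Interval.open(4/45, 5*pi), Interval.open(5/3, 21/8)), ProductSet(Interval.Lopen(21/8, 5*pi), Interval.Ropen(21/8, 5*pi)))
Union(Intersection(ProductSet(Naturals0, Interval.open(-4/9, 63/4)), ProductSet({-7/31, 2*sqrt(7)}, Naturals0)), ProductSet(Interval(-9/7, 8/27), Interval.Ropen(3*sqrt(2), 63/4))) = ProductSet(Interval(-9/7, 8/27), Interval.Ropen(3*sqrt(2), 63/4))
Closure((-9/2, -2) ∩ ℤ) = {-4, -3}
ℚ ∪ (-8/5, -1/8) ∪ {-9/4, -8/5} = ℚ ∪ [-8/5, -1/8]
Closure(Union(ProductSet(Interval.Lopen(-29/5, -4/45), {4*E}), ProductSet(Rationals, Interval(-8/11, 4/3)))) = Union(ProductSet(Interval(-29/5, -4/45), {4*E}), ProductSet(Reals, Interval(-8/11, 4/3)))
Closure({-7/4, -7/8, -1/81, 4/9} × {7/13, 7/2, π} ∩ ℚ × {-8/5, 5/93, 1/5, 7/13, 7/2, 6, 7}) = {-7/4, -7/8, -1/81, 4/9} × {7/13, 7/2}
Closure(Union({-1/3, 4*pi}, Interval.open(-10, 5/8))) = Union({4*pi}, Interval(-10, 5/8))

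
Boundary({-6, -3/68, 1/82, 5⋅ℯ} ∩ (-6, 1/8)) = {-3/68, 1/82}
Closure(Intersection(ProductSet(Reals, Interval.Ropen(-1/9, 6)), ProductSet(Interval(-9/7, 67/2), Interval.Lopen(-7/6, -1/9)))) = ProductSet(Interval(-9/7, 67/2), {-1/9})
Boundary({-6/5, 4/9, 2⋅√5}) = {-6/5, 4/9, 2⋅√5}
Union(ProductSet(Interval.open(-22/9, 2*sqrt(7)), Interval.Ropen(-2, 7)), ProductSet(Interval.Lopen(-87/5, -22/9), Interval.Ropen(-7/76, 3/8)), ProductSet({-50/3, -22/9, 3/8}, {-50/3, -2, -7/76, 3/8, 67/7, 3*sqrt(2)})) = Union(ProductSet({-50/3, -22/9, 3/8}, {-50/3, -2, -7/76, 3/8, 67/7, 3*sqrt(2)}), ProductSet(Interval.Lopen(-87/5, -22/9), Interval.Ropen(-7/76, 3/8)), ProductSet(Interval.open(-22/9, 2*sqrt(7)), Interval.Ropen(-2, 7)))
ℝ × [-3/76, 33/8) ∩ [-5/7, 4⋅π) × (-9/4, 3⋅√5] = [-5/7, 4⋅π) × [-3/76, 33/8)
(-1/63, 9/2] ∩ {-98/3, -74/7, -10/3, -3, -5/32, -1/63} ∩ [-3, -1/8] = ∅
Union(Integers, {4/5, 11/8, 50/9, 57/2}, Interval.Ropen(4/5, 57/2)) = Union(Integers, Interval(4/5, 57/2))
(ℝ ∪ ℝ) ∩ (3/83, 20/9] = (3/83, 20/9]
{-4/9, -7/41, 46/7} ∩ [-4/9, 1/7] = {-4/9, -7/41}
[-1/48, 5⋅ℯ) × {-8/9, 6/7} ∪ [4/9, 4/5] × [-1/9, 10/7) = ([-1/48, 5⋅ℯ) × {-8/9, 6/7}) ∪ ([4/9, 4/5] × [-1/9, 10/7))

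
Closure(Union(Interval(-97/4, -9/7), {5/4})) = Union({5/4}, Interval(-97/4, -9/7))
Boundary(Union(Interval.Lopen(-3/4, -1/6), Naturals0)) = Union(Complement(Naturals0, Interval.open(-3/4, -1/6)), {-3/4, -1/6})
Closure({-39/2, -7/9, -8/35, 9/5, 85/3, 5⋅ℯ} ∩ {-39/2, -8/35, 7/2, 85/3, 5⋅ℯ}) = {-39/2, -8/35, 85/3, 5⋅ℯ}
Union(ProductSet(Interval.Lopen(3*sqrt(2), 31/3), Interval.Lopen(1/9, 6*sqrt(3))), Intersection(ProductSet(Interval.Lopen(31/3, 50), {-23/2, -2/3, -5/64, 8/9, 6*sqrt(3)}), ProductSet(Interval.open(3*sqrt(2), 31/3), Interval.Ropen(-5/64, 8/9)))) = ProductSet(Interval.Lopen(3*sqrt(2), 31/3), Interval.Lopen(1/9, 6*sqrt(3)))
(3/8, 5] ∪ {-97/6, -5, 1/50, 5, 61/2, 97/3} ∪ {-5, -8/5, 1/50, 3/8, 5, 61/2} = {-97/6, -5, -8/5, 1/50, 61/2, 97/3} ∪ [3/8, 5]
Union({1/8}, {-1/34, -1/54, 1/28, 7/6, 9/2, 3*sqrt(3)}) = {-1/34, -1/54, 1/28, 1/8, 7/6, 9/2, 3*sqrt(3)}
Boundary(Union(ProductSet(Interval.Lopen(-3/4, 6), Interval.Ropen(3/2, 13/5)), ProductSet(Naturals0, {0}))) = Union(ProductSet({-3/4, 6}, Interval(3/2, 13/5)), ProductSet(Interval(-3/4, 6), {3/2, 13/5}), ProductSet(Naturals0, {0}))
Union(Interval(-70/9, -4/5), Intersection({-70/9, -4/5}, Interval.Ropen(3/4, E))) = Interval(-70/9, -4/5)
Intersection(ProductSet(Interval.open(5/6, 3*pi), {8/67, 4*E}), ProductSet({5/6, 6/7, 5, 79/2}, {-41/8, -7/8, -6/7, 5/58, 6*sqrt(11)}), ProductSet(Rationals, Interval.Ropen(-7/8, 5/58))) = EmptySet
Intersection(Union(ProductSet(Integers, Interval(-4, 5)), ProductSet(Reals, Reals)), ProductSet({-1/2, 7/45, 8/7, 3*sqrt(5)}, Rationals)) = ProductSet({-1/2, 7/45, 8/7, 3*sqrt(5)}, Rationals)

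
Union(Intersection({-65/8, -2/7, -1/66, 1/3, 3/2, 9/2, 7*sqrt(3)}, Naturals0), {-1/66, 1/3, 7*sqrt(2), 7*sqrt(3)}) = {-1/66, 1/3, 7*sqrt(2), 7*sqrt(3)}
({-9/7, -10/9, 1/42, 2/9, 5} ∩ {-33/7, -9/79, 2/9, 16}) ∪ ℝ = ℝ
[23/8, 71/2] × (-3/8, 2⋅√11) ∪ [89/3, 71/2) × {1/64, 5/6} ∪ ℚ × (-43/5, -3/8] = (ℚ × (-43/5, -3/8]) ∪ ([23/8, 71/2] × (-3/8, 2⋅√11))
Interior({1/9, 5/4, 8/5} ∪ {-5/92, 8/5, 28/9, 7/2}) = ∅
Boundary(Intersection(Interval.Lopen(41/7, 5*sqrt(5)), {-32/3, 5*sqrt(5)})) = {5*sqrt(5)}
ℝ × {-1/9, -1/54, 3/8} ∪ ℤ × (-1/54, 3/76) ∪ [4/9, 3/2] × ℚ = (ℝ × {-1/9, -1/54, 3/8}) ∪ (ℤ × (-1/54, 3/76)) ∪ ([4/9, 3/2] × ℚ)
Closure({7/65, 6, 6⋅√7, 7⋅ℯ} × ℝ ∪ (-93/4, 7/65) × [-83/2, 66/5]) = ([-93/4, 7/65] × [-83/2, 66/5]) ∪ ({7/65, 6, 6⋅√7, 7⋅ℯ} × ℝ)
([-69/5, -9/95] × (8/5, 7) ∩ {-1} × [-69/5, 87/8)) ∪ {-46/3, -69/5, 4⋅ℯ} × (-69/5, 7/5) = ({-1} × (8/5, 7)) ∪ ({-46/3, -69/5, 4⋅ℯ} × (-69/5, 7/5))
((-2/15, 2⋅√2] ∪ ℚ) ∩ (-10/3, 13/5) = [-2/15, 13/5) ∪ (ℚ ∩ (-10/3, 13/5))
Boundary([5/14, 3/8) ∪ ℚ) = (-∞, 5/14] ∪ [3/8, ∞)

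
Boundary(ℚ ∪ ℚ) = ℝ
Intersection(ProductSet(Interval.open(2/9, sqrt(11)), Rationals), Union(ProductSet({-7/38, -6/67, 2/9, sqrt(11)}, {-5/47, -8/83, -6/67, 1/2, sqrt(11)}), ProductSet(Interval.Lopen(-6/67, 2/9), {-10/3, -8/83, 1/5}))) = EmptySet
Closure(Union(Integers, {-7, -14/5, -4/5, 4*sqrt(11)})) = Union({-14/5, -4/5, 4*sqrt(11)}, Integers)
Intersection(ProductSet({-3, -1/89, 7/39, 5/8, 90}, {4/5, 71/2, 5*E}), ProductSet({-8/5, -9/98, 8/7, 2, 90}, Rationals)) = ProductSet({90}, {4/5, 71/2})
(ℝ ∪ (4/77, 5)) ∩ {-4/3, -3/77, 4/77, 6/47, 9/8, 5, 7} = {-4/3, -3/77, 4/77, 6/47, 9/8, 5, 7}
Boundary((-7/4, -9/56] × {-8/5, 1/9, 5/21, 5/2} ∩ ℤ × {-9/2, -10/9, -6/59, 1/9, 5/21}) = {-1} × {1/9, 5/21}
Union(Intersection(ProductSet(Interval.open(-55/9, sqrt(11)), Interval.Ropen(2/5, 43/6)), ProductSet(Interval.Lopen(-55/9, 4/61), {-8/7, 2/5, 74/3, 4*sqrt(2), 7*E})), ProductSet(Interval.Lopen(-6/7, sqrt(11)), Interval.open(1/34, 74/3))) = Union(ProductSet(Interval.Lopen(-55/9, 4/61), {2/5, 4*sqrt(2)}), ProductSet(Interval.Lopen(-6/7, sqrt(11)), Interval.open(1/34, 74/3)))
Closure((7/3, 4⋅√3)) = [7/3, 4⋅√3]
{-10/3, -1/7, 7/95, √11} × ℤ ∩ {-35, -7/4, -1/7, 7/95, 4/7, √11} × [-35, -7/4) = {-1/7, 7/95, √11} × {-35, -34, …, -2}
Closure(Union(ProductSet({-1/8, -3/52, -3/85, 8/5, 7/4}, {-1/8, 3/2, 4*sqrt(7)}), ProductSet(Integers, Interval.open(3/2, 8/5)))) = Union(ProductSet({-1/8, -3/52, -3/85, 8/5, 7/4}, {-1/8, 3/2, 4*sqrt(7)}), ProductSet(Integers, Interval(3/2, 8/5)))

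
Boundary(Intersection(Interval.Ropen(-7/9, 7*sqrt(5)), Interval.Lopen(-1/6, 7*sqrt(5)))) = {-1/6, 7*sqrt(5)}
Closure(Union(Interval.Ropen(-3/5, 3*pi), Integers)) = Union(Integers, Interval(-3/5, 3*pi))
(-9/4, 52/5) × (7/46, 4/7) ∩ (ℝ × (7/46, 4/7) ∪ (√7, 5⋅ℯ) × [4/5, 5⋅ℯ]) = (-9/4, 52/5) × (7/46, 4/7)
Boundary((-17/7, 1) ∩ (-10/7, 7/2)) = {-10/7, 1}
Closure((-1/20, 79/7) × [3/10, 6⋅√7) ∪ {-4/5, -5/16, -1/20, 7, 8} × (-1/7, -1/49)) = ({-4/5, -5/16, -1/20, 7, 8} × [-1/7, -1/49]) ∪ ({-1/20, 79/7} × [3/10, 6⋅√7]) ∪ ([-1/20, 79/7] × {3/10, 6⋅√7}) ∪ ((-1/20, 79/7) × [3/10, 6⋅√7))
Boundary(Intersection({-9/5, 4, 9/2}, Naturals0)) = {4}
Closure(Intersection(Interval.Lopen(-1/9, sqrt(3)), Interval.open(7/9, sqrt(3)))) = Interval(7/9, sqrt(3))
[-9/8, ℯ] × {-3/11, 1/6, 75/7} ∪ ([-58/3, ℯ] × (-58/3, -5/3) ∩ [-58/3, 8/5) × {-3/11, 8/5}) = [-9/8, ℯ] × {-3/11, 1/6, 75/7}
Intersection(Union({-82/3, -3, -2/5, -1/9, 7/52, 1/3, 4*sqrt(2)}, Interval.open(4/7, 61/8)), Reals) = Union({-82/3, -3, -2/5, -1/9, 7/52, 1/3}, Interval.open(4/7, 61/8))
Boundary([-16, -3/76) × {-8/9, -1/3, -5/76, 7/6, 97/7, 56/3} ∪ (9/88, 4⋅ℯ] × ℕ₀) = ([9/88, 4⋅ℯ] × ℕ₀) ∪ ([-16, -3/76] × {-8/9, -1/3, -5/76, 7/6, 97/7, 56/3})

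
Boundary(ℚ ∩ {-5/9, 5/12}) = {-5/9, 5/12}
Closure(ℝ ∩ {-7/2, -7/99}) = {-7/2, -7/99}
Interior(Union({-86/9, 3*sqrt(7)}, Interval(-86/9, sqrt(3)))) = Interval.open(-86/9, sqrt(3))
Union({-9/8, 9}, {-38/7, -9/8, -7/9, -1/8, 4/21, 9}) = {-38/7, -9/8, -7/9, -1/8, 4/21, 9}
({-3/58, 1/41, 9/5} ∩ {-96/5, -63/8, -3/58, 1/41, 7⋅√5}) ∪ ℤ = ℤ ∪ {-3/58, 1/41}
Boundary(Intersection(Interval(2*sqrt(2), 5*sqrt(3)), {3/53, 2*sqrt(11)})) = {2*sqrt(11)}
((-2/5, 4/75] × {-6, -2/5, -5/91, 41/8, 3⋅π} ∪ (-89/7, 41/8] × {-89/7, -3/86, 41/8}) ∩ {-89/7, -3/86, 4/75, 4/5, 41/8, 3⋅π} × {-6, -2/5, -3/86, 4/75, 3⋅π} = ({-3/86, 4/75, 4/5, 41/8} × {-3/86}) ∪ ({-3/86, 4/75} × {-6, -2/5, 3⋅π})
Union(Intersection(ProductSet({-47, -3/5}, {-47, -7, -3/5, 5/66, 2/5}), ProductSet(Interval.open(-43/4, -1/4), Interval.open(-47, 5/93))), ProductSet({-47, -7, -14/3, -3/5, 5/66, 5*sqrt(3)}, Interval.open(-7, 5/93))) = Union(ProductSet({-3/5}, {-7, -3/5}), ProductSet({-47, -7, -14/3, -3/5, 5/66, 5*sqrt(3)}, Interval.open(-7, 5/93)))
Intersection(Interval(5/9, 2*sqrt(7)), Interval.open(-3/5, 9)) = Interval(5/9, 2*sqrt(7))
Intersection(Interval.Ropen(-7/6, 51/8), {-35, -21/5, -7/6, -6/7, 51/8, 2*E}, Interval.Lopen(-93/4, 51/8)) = {-7/6, -6/7, 2*E}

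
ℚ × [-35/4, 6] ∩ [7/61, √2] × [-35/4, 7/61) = (ℚ ∩ [7/61, √2]) × [-35/4, 7/61)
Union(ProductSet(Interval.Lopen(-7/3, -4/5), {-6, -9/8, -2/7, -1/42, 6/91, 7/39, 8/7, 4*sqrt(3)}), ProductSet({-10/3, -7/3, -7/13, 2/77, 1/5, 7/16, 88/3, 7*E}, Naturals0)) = Union(ProductSet({-10/3, -7/3, -7/13, 2/77, 1/5, 7/16, 88/3, 7*E}, Naturals0), ProductSet(Interval.Lopen(-7/3, -4/5), {-6, -9/8, -2/7, -1/42, 6/91, 7/39, 8/7, 4*sqrt(3)}))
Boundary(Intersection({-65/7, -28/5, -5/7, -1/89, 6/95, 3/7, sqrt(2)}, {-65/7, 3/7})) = {-65/7, 3/7}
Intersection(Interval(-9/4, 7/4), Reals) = Interval(-9/4, 7/4)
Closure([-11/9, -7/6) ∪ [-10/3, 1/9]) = [-10/3, 1/9]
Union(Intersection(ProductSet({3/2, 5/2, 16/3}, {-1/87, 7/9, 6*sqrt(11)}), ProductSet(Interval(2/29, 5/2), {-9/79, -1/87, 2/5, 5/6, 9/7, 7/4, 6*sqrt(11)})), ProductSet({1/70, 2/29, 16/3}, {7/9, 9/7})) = Union(ProductSet({3/2, 5/2}, {-1/87, 6*sqrt(11)}), ProductSet({1/70, 2/29, 16/3}, {7/9, 9/7}))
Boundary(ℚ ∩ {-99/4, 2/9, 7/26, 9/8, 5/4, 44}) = {-99/4, 2/9, 7/26, 9/8, 5/4, 44}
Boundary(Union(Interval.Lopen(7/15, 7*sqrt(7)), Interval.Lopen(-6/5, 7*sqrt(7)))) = {-6/5, 7*sqrt(7)}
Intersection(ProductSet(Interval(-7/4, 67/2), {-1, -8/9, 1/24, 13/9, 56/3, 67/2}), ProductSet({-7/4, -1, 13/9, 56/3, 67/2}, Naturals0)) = EmptySet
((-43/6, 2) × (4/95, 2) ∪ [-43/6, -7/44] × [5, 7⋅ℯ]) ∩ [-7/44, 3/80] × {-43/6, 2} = ∅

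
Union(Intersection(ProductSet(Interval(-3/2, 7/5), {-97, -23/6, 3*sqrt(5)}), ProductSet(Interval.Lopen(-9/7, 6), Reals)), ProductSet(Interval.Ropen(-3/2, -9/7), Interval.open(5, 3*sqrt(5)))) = Union(ProductSet(Interval.Ropen(-3/2, -9/7), Interval.open(5, 3*sqrt(5))), ProductSet(Interval.Lopen(-9/7, 7/5), {-97, -23/6, 3*sqrt(5)}))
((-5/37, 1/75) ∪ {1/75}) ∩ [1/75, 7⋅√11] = {1/75}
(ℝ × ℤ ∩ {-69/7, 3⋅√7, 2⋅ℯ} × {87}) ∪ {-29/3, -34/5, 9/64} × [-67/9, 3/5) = ({-29/3, -34/5, 9/64} × [-67/9, 3/5)) ∪ ({-69/7, 3⋅√7, 2⋅ℯ} × {87})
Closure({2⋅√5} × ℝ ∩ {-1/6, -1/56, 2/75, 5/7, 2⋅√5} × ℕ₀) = {2⋅√5} × ℕ₀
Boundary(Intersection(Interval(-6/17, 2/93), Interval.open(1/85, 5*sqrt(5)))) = {1/85, 2/93}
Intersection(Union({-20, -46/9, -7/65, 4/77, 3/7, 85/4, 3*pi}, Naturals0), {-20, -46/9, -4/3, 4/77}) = {-20, -46/9, 4/77}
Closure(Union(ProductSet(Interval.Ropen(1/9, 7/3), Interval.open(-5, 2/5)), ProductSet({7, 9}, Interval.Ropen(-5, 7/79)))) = Union(ProductSet({1/9, 7/3}, Interval(-5, 2/5)), ProductSet({7, 9}, Interval(-5, 7/79)), ProductSet(Interval(1/9, 7/3), {-5, 2/5}), ProductSet(Interval.Ropen(1/9, 7/3), Interval.open(-5, 2/5)))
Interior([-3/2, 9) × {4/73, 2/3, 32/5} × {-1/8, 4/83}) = ∅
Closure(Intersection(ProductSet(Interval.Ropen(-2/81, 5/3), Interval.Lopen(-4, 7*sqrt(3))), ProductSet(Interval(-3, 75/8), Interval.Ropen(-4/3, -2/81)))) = Union(ProductSet({-2/81, 5/3}, Interval(-4/3, -2/81)), ProductSet(Interval(-2/81, 5/3), {-4/3, -2/81}), ProductSet(Interval.Ropen(-2/81, 5/3), Interval.Ropen(-4/3, -2/81)))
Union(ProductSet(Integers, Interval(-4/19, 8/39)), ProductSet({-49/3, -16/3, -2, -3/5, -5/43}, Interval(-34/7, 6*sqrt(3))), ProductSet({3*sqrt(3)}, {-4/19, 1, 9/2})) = Union(ProductSet({3*sqrt(3)}, {-4/19, 1, 9/2}), ProductSet({-49/3, -16/3, -2, -3/5, -5/43}, Interval(-34/7, 6*sqrt(3))), ProductSet(Integers, Interval(-4/19, 8/39)))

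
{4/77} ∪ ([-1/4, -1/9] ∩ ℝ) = [-1/4, -1/9] ∪ {4/77}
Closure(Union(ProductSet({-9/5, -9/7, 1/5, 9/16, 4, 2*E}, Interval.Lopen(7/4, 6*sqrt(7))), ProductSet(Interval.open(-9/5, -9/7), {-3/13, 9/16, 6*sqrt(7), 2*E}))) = Union(ProductSet({-9/5, -9/7, 1/5, 9/16, 4, 2*E}, Interval(7/4, 6*sqrt(7))), ProductSet(Interval(-9/5, -9/7), {-3/13, 9/16, 6*sqrt(7), 2*E}))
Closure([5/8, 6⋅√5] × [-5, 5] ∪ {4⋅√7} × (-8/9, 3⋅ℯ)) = ({4⋅√7} × (-8/9, 3⋅ℯ]) ∪ ([5/8, 6⋅√5] × [-5, 5])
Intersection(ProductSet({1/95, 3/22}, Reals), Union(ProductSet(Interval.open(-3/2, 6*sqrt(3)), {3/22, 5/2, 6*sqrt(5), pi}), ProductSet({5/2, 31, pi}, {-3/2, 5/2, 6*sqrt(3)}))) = ProductSet({1/95, 3/22}, {3/22, 5/2, 6*sqrt(5), pi})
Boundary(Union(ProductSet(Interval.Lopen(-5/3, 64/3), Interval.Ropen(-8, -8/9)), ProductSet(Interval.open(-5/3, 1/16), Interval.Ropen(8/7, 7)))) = Union(ProductSet({-5/3, 1/16}, Interval(8/7, 7)), ProductSet({-5/3, 64/3}, Interval(-8, -8/9)), ProductSet(Interval(-5/3, 1/16), {8/7, 7}), ProductSet(Interval(-5/3, 64/3), {-8, -8/9}))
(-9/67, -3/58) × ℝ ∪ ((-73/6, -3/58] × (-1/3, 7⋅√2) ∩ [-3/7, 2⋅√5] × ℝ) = ((-9/67, -3/58) × ℝ) ∪ ([-3/7, -3/58] × (-1/3, 7⋅√2))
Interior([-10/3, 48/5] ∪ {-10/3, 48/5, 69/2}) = (-10/3, 48/5)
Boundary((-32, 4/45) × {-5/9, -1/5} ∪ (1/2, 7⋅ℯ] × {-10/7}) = ([-32, 4/45] × {-5/9, -1/5}) ∪ ([1/2, 7⋅ℯ] × {-10/7})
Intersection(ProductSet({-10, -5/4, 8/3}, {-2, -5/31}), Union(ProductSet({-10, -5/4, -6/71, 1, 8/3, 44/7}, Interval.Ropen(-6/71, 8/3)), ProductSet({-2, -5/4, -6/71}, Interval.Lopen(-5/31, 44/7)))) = EmptySet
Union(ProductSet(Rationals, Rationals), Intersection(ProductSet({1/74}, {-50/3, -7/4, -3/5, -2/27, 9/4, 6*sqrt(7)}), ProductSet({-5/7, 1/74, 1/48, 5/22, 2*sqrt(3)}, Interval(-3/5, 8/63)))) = ProductSet(Rationals, Rationals)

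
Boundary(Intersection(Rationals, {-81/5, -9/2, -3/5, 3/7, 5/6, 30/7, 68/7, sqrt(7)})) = {-81/5, -9/2, -3/5, 3/7, 5/6, 30/7, 68/7}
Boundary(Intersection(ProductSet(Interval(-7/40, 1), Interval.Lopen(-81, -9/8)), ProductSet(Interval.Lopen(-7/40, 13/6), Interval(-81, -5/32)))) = Union(ProductSet({-7/40, 1}, Interval(-81, -9/8)), ProductSet(Interval(-7/40, 1), {-81, -9/8}))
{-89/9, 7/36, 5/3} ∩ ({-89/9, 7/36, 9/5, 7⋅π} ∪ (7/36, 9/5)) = {-89/9, 7/36, 5/3}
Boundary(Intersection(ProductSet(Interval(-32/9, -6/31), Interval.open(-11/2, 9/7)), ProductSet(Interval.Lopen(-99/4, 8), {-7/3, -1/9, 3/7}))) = ProductSet(Interval(-32/9, -6/31), {-7/3, -1/9, 3/7})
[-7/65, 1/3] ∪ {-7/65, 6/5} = [-7/65, 1/3] ∪ {6/5}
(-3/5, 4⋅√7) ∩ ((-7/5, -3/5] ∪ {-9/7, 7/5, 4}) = {7/5, 4}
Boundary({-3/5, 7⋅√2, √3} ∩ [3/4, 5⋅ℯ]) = {7⋅√2, √3}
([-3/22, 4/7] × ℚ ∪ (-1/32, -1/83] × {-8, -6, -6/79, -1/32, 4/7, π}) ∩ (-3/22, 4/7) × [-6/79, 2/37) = (-3/22, 4/7) × (ℚ ∩ [-6/79, 2/37))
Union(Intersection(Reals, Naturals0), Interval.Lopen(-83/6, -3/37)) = Union(Interval.Lopen(-83/6, -3/37), Naturals0)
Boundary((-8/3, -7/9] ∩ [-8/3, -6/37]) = {-8/3, -7/9}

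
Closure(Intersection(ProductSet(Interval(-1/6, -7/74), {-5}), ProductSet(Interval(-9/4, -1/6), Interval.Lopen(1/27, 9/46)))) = EmptySet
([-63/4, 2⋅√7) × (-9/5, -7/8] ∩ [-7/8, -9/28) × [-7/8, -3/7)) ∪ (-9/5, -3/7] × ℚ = ((-9/5, -3/7] × ℚ) ∪ ([-7/8, -9/28) × {-7/8})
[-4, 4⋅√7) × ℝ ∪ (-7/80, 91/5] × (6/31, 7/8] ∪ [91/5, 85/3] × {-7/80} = ([91/5, 85/3] × {-7/80}) ∪ ([-4, 4⋅√7) × ℝ) ∪ ((-7/80, 91/5] × (6/31, 7/8])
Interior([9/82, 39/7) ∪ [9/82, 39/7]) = (9/82, 39/7)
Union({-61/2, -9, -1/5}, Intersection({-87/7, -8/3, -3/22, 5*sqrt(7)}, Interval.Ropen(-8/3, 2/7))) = {-61/2, -9, -8/3, -1/5, -3/22}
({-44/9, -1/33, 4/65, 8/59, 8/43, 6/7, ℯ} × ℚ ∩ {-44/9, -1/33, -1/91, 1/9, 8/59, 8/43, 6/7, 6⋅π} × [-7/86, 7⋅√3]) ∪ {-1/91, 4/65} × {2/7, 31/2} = ({-1/91, 4/65} × {2/7, 31/2}) ∪ ({-44/9, -1/33, 8/59, 8/43, 6/7} × (ℚ ∩ [-7/86, 7⋅√3]))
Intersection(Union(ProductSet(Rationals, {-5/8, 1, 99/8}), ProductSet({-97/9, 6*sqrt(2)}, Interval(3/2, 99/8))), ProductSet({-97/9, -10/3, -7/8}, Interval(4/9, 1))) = ProductSet({-97/9, -10/3, -7/8}, {1})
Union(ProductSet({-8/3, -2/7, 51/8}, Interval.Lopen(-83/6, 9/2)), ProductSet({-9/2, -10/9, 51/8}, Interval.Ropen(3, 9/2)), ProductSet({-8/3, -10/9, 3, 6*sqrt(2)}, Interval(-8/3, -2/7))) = Union(ProductSet({-9/2, -10/9, 51/8}, Interval.Ropen(3, 9/2)), ProductSet({-8/3, -2/7, 51/8}, Interval.Lopen(-83/6, 9/2)), ProductSet({-8/3, -10/9, 3, 6*sqrt(2)}, Interval(-8/3, -2/7)))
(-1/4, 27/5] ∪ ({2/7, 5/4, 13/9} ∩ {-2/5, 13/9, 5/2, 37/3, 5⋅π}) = (-1/4, 27/5]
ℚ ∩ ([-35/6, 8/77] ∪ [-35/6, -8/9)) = ℚ ∩ [-35/6, 8/77]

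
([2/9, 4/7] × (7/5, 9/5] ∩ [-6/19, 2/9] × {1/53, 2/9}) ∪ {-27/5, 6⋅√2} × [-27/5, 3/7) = {-27/5, 6⋅√2} × [-27/5, 3/7)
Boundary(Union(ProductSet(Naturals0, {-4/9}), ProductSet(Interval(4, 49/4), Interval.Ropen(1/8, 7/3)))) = Union(ProductSet({4, 49/4}, Interval(1/8, 7/3)), ProductSet(Interval(4, 49/4), {1/8, 7/3}), ProductSet(Union(Complement(Naturals0, Interval.open(4, 49/4)), Naturals0), {-4/9}))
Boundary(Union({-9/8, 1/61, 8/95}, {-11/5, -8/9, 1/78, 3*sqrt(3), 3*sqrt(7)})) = {-11/5, -9/8, -8/9, 1/78, 1/61, 8/95, 3*sqrt(3), 3*sqrt(7)}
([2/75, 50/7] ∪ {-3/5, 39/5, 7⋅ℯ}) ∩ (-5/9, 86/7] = [2/75, 50/7] ∪ {39/5}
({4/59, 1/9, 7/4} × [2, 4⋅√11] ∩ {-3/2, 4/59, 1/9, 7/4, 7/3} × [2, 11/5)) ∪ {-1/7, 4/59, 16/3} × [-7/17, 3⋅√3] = ({4/59, 1/9, 7/4} × [2, 11/5)) ∪ ({-1/7, 4/59, 16/3} × [-7/17, 3⋅√3])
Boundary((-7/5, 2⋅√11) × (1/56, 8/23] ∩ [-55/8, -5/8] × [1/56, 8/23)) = ({-7/5, -5/8} × [1/56, 8/23]) ∪ ([-7/5, -5/8] × {1/56, 8/23})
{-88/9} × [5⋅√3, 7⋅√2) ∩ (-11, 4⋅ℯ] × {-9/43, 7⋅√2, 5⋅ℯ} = ∅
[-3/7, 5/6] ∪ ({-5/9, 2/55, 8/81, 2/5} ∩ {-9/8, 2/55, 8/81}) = [-3/7, 5/6]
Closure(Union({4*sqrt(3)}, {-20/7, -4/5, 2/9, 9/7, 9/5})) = {-20/7, -4/5, 2/9, 9/7, 9/5, 4*sqrt(3)}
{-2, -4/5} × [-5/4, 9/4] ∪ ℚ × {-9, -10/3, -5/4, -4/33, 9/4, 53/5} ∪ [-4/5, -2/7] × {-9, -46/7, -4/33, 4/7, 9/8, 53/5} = ({-2, -4/5} × [-5/4, 9/4]) ∪ (ℚ × {-9, -10/3, -5/4, -4/33, 9/4, 53/5}) ∪ ([-4/5, -2/7] × {-9, -46/7, -4/33, 4/7, 9/8, 53/5})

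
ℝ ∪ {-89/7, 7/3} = ℝ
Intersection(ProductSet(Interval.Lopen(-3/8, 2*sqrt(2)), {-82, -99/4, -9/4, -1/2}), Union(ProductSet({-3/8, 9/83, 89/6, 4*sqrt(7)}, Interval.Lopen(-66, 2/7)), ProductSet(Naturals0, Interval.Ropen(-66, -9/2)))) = Union(ProductSet({9/83}, {-99/4, -9/4, -1/2}), ProductSet(Range(0, 3, 1), {-99/4}))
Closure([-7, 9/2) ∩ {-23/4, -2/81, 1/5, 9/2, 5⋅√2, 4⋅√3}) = {-23/4, -2/81, 1/5}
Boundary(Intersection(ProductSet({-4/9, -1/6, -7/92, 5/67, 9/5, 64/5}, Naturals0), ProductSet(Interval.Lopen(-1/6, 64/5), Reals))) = ProductSet({-7/92, 5/67, 9/5, 64/5}, Naturals0)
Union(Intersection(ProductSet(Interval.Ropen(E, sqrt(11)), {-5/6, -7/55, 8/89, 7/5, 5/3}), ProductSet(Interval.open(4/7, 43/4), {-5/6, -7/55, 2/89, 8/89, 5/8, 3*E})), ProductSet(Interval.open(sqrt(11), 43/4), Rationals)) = Union(ProductSet(Interval.open(sqrt(11), 43/4), Rationals), ProductSet(Interval.Ropen(E, sqrt(11)), {-5/6, -7/55, 8/89}))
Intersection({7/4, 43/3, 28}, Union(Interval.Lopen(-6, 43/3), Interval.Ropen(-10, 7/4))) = {7/4, 43/3}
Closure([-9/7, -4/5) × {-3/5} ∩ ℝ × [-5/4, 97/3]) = [-9/7, -4/5] × {-3/5}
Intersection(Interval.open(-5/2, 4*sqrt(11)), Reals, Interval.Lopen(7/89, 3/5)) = Interval.Lopen(7/89, 3/5)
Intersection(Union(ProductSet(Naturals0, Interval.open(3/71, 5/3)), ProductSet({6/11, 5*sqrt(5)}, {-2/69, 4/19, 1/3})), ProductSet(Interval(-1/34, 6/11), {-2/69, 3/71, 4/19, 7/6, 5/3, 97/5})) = Union(ProductSet({6/11}, {-2/69, 4/19}), ProductSet(Range(0, 1, 1), {4/19, 7/6}))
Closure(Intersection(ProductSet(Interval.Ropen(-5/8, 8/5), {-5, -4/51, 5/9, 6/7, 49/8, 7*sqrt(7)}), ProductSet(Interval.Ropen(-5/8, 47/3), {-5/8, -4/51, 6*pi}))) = ProductSet(Interval(-5/8, 8/5), {-4/51})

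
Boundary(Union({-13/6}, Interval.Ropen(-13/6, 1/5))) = {-13/6, 1/5}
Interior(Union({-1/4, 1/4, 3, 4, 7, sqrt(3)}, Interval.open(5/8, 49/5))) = Interval.open(5/8, 49/5)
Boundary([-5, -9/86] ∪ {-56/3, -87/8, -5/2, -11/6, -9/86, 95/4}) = {-56/3, -87/8, -5, -9/86, 95/4}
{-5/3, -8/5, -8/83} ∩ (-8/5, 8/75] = {-8/83}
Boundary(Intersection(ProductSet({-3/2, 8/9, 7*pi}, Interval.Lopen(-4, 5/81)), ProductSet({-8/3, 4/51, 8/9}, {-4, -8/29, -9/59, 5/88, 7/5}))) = ProductSet({8/9}, {-8/29, -9/59, 5/88})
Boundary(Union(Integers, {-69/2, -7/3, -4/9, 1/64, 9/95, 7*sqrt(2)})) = Union({-69/2, -7/3, -4/9, 1/64, 9/95, 7*sqrt(2)}, Integers)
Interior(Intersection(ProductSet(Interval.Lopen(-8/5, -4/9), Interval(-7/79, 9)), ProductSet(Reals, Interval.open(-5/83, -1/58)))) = ProductSet(Interval.open(-8/5, -4/9), Interval.open(-5/83, -1/58))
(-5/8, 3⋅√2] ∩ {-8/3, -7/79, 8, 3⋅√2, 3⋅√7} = {-7/79, 3⋅√2}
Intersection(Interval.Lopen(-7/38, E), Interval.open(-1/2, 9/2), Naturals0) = Range(0, 3, 1)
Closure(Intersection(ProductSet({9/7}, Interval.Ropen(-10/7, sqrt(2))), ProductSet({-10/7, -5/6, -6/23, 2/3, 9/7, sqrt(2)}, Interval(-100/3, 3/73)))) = ProductSet({9/7}, Interval(-10/7, 3/73))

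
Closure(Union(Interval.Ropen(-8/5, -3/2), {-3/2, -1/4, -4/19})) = Union({-1/4, -4/19}, Interval(-8/5, -3/2))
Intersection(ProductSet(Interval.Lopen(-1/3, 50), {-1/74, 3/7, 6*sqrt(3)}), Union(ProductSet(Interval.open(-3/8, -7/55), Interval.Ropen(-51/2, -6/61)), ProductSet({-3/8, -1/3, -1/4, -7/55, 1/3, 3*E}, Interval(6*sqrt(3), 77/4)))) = ProductSet({-1/4, -7/55, 1/3, 3*E}, {6*sqrt(3)})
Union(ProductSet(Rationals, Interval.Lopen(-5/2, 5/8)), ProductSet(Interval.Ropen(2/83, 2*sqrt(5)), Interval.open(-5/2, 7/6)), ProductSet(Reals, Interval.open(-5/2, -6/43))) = Union(ProductSet(Interval.Ropen(2/83, 2*sqrt(5)), Interval.open(-5/2, 7/6)), ProductSet(Rationals, Interval.Lopen(-5/2, 5/8)), ProductSet(Reals, Interval.open(-5/2, -6/43)))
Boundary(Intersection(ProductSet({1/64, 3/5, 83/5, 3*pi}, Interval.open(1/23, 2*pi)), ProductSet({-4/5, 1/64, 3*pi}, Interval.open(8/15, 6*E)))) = ProductSet({1/64, 3*pi}, Interval(8/15, 2*pi))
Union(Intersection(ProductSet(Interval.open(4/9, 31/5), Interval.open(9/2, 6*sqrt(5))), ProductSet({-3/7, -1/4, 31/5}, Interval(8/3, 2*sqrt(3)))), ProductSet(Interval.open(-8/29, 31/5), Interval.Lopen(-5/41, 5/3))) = ProductSet(Interval.open(-8/29, 31/5), Interval.Lopen(-5/41, 5/3))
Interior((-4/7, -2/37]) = (-4/7, -2/37)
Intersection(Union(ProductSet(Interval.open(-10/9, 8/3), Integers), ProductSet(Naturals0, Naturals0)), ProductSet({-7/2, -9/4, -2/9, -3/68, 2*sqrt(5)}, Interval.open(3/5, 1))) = EmptySet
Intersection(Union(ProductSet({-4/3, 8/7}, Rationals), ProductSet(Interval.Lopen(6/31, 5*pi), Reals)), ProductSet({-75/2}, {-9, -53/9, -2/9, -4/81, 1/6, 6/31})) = EmptySet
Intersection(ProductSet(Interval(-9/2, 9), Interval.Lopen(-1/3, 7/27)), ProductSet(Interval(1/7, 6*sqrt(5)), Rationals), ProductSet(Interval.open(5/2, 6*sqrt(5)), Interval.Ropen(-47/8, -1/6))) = ProductSet(Interval.Lopen(5/2, 9), Intersection(Interval.open(-1/3, -1/6), Rationals))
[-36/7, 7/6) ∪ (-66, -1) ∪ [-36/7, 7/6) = (-66, 7/6)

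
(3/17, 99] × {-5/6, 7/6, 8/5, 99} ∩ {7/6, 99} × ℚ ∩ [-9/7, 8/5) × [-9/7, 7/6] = {7/6} × {-5/6, 7/6}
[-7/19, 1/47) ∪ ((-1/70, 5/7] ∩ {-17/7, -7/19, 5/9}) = [-7/19, 1/47) ∪ {5/9}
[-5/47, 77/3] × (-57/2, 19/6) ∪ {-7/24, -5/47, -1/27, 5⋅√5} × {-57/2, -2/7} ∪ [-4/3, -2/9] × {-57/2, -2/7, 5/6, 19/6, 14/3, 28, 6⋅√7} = ([-5/47, 77/3] × (-57/2, 19/6)) ∪ ({-7/24, -5/47, -1/27, 5⋅√5} × {-57/2, -2/7}) ∪ ([-4/3, -2/9] × {-57/2, -2/7, 5/6, 19/6, 14/3, 28, 6⋅√7})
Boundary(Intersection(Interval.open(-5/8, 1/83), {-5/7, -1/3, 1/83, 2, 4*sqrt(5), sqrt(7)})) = {-1/3}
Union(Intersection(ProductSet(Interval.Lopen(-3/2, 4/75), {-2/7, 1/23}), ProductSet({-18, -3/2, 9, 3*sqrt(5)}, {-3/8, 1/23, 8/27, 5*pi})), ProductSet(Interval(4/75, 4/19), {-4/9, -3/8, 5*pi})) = ProductSet(Interval(4/75, 4/19), {-4/9, -3/8, 5*pi})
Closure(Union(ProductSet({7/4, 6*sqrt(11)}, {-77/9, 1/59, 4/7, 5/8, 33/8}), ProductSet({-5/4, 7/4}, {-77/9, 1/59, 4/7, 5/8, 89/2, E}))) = Union(ProductSet({-5/4, 7/4}, {-77/9, 1/59, 4/7, 5/8, 89/2, E}), ProductSet({7/4, 6*sqrt(11)}, {-77/9, 1/59, 4/7, 5/8, 33/8}))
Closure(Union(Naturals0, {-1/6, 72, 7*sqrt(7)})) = Union({-1/6, 7*sqrt(7)}, Naturals0)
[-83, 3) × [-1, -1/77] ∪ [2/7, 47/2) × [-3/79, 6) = ([-83, 3) × [-1, -1/77]) ∪ ([2/7, 47/2) × [-3/79, 6))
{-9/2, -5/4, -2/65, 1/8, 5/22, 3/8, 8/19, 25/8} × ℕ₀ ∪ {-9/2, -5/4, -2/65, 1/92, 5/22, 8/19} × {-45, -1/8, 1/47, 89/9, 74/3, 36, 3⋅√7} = ({-9/2, -5/4, -2/65, 1/8, 5/22, 3/8, 8/19, 25/8} × ℕ₀) ∪ ({-9/2, -5/4, -2/65, 1/92, 5/22, 8/19} × {-45, -1/8, 1/47, 89/9, 74/3, 36, 3⋅√7})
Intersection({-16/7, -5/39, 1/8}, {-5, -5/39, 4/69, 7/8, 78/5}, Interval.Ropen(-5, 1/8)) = {-5/39}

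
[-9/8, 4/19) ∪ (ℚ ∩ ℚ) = ℚ ∪ [-9/8, 4/19]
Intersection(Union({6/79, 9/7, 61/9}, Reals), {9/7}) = {9/7}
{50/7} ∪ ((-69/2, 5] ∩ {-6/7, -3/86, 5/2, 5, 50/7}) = {-6/7, -3/86, 5/2, 5, 50/7}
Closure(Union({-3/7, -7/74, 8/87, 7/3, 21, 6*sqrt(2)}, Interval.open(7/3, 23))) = Union({-3/7, -7/74, 8/87}, Interval(7/3, 23))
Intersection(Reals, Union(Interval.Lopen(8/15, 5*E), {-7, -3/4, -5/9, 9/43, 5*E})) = Union({-7, -3/4, -5/9, 9/43}, Interval.Lopen(8/15, 5*E))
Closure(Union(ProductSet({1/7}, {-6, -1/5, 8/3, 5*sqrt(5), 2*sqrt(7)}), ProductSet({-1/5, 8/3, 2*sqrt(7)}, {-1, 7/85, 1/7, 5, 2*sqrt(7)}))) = Union(ProductSet({1/7}, {-6, -1/5, 8/3, 5*sqrt(5), 2*sqrt(7)}), ProductSet({-1/5, 8/3, 2*sqrt(7)}, {-1, 7/85, 1/7, 5, 2*sqrt(7)}))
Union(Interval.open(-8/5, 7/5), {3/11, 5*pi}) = Union({5*pi}, Interval.open(-8/5, 7/5))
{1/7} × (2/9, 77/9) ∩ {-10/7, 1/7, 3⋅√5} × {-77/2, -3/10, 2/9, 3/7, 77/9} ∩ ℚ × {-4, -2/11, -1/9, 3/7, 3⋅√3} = {1/7} × {3/7}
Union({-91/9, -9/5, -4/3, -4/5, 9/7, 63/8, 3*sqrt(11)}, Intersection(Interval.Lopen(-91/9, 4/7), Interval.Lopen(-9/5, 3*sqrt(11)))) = Union({-91/9, 9/7, 63/8, 3*sqrt(11)}, Interval(-9/5, 4/7))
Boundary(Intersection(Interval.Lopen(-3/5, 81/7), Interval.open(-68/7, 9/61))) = {-3/5, 9/61}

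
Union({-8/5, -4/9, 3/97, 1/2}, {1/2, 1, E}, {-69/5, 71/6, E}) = {-69/5, -8/5, -4/9, 3/97, 1/2, 1, 71/6, E}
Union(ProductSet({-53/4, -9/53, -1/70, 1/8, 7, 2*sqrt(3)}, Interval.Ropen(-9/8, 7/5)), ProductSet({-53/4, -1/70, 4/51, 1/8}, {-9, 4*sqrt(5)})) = Union(ProductSet({-53/4, -1/70, 4/51, 1/8}, {-9, 4*sqrt(5)}), ProductSet({-53/4, -9/53, -1/70, 1/8, 7, 2*sqrt(3)}, Interval.Ropen(-9/8, 7/5)))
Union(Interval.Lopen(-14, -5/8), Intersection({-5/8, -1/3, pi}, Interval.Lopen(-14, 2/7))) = Union({-1/3}, Interval.Lopen(-14, -5/8))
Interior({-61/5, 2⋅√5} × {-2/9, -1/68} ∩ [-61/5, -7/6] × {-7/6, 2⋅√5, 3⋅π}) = ∅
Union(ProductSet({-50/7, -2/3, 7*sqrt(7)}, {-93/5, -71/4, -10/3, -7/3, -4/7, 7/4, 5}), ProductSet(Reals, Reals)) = ProductSet(Reals, Reals)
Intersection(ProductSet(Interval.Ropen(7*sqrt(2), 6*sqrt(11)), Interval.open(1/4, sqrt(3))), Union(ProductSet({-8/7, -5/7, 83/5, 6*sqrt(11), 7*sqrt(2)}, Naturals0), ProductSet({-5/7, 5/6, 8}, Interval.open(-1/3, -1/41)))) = ProductSet({83/5, 7*sqrt(2)}, Range(1, 2, 1))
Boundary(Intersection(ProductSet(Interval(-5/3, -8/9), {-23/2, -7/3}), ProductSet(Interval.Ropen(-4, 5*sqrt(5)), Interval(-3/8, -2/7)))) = EmptySet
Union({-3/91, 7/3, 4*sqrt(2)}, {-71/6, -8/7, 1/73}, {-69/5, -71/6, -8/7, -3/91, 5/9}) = {-69/5, -71/6, -8/7, -3/91, 1/73, 5/9, 7/3, 4*sqrt(2)}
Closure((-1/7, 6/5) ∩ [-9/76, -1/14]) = [-9/76, -1/14]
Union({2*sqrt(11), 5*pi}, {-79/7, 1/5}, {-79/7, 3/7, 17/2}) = {-79/7, 1/5, 3/7, 17/2, 2*sqrt(11), 5*pi}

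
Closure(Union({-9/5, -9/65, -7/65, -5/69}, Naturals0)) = Union({-9/5, -9/65, -7/65, -5/69}, Naturals0)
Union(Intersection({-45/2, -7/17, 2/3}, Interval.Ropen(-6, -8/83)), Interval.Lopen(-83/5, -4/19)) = Interval.Lopen(-83/5, -4/19)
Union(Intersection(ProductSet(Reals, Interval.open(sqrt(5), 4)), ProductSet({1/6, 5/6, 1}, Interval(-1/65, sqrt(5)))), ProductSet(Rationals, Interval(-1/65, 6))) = ProductSet(Rationals, Interval(-1/65, 6))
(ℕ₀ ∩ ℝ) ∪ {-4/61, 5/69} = {-4/61, 5/69} ∪ ℕ₀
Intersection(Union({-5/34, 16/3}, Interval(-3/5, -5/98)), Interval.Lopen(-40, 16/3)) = Union({16/3}, Interval(-3/5, -5/98))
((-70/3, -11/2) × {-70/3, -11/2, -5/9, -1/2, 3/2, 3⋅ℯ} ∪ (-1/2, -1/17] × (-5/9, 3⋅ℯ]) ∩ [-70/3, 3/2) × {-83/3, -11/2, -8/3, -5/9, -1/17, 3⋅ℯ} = ((-1/2, -1/17] × {-1/17, 3⋅ℯ}) ∪ ((-70/3, -11/2) × {-11/2, -5/9, 3⋅ℯ})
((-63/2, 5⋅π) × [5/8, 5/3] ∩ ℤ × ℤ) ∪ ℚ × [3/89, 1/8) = (ℚ × [3/89, 1/8)) ∪ ({-31, -30, …, 15} × {1})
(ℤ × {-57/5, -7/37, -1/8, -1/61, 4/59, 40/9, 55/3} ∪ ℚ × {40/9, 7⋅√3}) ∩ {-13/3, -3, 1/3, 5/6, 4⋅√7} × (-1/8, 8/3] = {-3} × {-1/61, 4/59}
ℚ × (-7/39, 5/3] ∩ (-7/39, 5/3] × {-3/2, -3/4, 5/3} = (ℚ ∩ (-7/39, 5/3]) × {5/3}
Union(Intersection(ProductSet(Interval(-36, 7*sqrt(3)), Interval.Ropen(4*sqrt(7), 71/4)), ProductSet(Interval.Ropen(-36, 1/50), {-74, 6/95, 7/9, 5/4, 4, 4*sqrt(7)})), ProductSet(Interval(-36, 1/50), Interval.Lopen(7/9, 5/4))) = Union(ProductSet(Interval(-36, 1/50), Interval.Lopen(7/9, 5/4)), ProductSet(Interval.Ropen(-36, 1/50), {4*sqrt(7)}))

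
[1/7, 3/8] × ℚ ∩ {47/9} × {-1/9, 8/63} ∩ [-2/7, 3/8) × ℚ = ∅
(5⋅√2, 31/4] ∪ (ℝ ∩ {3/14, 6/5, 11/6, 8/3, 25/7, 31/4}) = {3/14, 6/5, 11/6, 8/3, 25/7} ∪ (5⋅√2, 31/4]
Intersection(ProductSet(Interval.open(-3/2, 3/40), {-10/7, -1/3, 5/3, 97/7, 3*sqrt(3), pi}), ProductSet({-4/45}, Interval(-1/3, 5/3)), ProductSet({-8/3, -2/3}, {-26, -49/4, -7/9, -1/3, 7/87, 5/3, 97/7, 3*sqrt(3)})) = EmptySet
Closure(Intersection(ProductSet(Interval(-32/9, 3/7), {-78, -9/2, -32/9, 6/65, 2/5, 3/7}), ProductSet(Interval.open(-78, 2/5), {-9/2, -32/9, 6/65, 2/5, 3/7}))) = ProductSet(Interval(-32/9, 2/5), {-9/2, -32/9, 6/65, 2/5, 3/7})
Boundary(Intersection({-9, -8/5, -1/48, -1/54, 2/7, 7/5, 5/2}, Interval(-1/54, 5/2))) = {-1/54, 2/7, 7/5, 5/2}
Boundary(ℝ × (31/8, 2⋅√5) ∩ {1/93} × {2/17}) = ∅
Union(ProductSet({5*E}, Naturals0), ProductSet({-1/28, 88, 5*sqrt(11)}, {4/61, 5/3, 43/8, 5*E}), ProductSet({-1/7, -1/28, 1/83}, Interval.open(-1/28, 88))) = Union(ProductSet({5*E}, Naturals0), ProductSet({-1/7, -1/28, 1/83}, Interval.open(-1/28, 88)), ProductSet({-1/28, 88, 5*sqrt(11)}, {4/61, 5/3, 43/8, 5*E}))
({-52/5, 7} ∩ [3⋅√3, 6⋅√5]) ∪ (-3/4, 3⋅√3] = (-3/4, 3⋅√3] ∪ {7}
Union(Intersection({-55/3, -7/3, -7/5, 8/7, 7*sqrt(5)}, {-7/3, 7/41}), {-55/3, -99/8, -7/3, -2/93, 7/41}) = {-55/3, -99/8, -7/3, -2/93, 7/41}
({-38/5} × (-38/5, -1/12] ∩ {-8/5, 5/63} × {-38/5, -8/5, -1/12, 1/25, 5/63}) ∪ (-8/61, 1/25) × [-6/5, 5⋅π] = (-8/61, 1/25) × [-6/5, 5⋅π]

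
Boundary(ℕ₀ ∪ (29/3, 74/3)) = {29/3, 74/3} ∪ (ℕ₀ \ (29/3, 74/3))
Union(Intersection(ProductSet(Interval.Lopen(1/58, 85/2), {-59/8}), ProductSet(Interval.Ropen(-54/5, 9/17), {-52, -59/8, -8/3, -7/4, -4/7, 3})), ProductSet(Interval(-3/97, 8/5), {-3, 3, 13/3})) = Union(ProductSet(Interval(-3/97, 8/5), {-3, 3, 13/3}), ProductSet(Interval.open(1/58, 9/17), {-59/8}))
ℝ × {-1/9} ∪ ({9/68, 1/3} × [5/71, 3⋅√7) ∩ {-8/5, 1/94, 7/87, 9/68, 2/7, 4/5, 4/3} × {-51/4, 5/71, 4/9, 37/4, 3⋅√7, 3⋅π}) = (ℝ × {-1/9}) ∪ ({9/68} × {5/71, 4/9})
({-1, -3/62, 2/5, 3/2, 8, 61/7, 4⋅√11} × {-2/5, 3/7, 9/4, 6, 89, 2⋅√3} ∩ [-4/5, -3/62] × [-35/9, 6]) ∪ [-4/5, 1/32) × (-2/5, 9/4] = ([-4/5, 1/32) × (-2/5, 9/4]) ∪ ({-3/62} × {-2/5, 3/7, 9/4, 6, 2⋅√3})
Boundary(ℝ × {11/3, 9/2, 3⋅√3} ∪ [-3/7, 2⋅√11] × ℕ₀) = (ℝ × {11/3, 9/2, 3⋅√3}) ∪ ([-3/7, 2⋅√11] × ℕ₀)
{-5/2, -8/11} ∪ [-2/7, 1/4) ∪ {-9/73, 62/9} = {-5/2, -8/11, 62/9} ∪ [-2/7, 1/4)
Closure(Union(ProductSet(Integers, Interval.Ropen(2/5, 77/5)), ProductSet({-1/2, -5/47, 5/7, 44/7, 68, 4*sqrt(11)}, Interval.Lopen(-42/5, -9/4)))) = Union(ProductSet({-1/2, -5/47, 5/7, 44/7, 68, 4*sqrt(11)}, Interval(-42/5, -9/4)), ProductSet(Integers, Interval(2/5, 77/5)))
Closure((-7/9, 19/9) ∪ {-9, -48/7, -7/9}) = {-9, -48/7} ∪ [-7/9, 19/9]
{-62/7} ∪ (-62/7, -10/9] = [-62/7, -10/9]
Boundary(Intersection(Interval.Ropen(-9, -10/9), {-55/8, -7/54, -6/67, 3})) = {-55/8}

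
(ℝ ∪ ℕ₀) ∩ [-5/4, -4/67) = [-5/4, -4/67)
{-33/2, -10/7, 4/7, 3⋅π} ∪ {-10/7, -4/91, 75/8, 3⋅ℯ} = {-33/2, -10/7, -4/91, 4/7, 75/8, 3⋅ℯ, 3⋅π}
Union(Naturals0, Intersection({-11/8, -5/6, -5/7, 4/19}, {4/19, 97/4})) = Union({4/19}, Naturals0)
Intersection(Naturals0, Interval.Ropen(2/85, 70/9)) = Range(1, 8, 1)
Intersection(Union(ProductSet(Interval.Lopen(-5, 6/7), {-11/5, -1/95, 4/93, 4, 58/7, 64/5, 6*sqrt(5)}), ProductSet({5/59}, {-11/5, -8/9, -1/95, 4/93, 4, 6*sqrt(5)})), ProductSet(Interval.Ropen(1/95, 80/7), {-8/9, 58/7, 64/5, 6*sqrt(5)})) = Union(ProductSet({5/59}, {-8/9, 6*sqrt(5)}), ProductSet(Interval(1/95, 6/7), {58/7, 64/5, 6*sqrt(5)}))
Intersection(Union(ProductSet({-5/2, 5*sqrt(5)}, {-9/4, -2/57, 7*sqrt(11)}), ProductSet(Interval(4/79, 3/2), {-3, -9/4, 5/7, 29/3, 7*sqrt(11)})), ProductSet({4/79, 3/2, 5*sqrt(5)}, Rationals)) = Union(ProductSet({5*sqrt(5)}, {-9/4, -2/57}), ProductSet({4/79, 3/2}, {-3, -9/4, 5/7, 29/3}))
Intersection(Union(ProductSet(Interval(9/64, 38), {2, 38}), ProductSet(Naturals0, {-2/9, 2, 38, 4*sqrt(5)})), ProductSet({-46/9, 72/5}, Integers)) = ProductSet({72/5}, {2, 38})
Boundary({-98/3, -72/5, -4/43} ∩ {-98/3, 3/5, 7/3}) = {-98/3}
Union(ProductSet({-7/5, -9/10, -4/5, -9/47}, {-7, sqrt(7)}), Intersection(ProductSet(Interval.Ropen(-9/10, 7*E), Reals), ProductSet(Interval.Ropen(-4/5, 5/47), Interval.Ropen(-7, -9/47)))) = Union(ProductSet({-7/5, -9/10, -4/5, -9/47}, {-7, sqrt(7)}), ProductSet(Interval.Ropen(-4/5, 5/47), Interval.Ropen(-7, -9/47)))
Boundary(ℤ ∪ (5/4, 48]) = {5/4} ∪ (ℤ \ (5/4, 48))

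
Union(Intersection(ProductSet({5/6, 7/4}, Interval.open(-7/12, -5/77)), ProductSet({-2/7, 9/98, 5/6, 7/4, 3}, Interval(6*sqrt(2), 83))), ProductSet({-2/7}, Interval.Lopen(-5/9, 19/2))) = ProductSet({-2/7}, Interval.Lopen(-5/9, 19/2))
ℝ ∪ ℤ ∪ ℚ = ℝ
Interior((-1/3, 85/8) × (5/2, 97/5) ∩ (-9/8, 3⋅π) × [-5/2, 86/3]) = (-1/3, 3⋅π) × (5/2, 97/5)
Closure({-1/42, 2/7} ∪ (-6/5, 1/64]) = [-6/5, 1/64] ∪ {2/7}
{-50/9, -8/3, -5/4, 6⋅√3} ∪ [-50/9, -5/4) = [-50/9, -5/4] ∪ {6⋅√3}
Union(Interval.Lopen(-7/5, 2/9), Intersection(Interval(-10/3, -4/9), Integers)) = Union(Interval.Lopen(-7/5, 2/9), Range(-3, 0, 1))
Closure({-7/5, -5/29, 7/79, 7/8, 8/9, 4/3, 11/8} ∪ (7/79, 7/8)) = {-7/5, -5/29, 8/9, 4/3, 11/8} ∪ [7/79, 7/8]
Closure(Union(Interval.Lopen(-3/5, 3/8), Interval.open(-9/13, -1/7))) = Interval(-9/13, 3/8)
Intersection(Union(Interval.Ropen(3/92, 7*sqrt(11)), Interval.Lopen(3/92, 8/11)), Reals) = Interval.Ropen(3/92, 7*sqrt(11))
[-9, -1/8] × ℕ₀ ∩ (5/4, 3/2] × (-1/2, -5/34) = ∅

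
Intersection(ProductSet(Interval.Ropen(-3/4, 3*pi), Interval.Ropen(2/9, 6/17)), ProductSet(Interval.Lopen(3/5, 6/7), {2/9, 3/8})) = ProductSet(Interval.Lopen(3/5, 6/7), {2/9})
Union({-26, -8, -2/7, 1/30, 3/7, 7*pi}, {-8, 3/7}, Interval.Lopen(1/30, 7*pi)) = Union({-26, -8, -2/7}, Interval(1/30, 7*pi))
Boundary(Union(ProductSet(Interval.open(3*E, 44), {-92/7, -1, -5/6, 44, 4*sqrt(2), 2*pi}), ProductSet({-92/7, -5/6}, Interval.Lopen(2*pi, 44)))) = Union(ProductSet({-92/7, -5/6}, Interval(2*pi, 44)), ProductSet(Interval(3*E, 44), {-92/7, -1, -5/6, 44, 4*sqrt(2), 2*pi}))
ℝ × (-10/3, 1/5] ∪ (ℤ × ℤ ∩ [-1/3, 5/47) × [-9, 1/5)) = (ℝ × (-10/3, 1/5]) ∪ ({0} × {-9, -8, …, 0})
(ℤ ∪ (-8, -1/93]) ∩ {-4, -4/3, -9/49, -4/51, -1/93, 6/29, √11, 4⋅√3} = {-4, -4/3, -9/49, -4/51, -1/93}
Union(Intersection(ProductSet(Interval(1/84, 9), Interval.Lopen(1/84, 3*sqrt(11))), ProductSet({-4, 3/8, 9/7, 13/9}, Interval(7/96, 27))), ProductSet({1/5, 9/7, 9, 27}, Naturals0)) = Union(ProductSet({3/8, 9/7, 13/9}, Interval(7/96, 3*sqrt(11))), ProductSet({1/5, 9/7, 9, 27}, Naturals0))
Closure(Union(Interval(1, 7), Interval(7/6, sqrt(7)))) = Interval(1, 7)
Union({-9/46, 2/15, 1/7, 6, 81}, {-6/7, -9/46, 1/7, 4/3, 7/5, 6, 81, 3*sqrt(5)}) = {-6/7, -9/46, 2/15, 1/7, 4/3, 7/5, 6, 81, 3*sqrt(5)}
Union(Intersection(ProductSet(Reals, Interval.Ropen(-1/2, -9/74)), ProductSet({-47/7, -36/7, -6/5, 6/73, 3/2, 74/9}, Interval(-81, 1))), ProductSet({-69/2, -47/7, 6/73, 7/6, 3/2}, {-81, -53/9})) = Union(ProductSet({-69/2, -47/7, 6/73, 7/6, 3/2}, {-81, -53/9}), ProductSet({-47/7, -36/7, -6/5, 6/73, 3/2, 74/9}, Interval.Ropen(-1/2, -9/74)))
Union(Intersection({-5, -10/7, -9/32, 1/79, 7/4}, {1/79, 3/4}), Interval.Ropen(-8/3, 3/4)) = Interval.Ropen(-8/3, 3/4)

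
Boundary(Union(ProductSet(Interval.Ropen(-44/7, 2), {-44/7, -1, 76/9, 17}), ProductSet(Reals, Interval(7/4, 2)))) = Union(ProductSet(Interval(-44/7, 2), {-44/7, -1, 76/9, 17}), ProductSet(Reals, {7/4, 2}))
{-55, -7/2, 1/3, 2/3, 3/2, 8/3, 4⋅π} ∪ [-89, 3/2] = [-89, 3/2] ∪ {8/3, 4⋅π}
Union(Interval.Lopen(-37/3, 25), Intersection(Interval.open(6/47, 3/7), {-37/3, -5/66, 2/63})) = Interval.Lopen(-37/3, 25)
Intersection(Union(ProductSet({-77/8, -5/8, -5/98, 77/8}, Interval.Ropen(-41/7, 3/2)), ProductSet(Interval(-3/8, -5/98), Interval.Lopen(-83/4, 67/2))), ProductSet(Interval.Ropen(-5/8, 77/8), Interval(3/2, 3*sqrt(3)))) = ProductSet(Interval(-3/8, -5/98), Interval(3/2, 3*sqrt(3)))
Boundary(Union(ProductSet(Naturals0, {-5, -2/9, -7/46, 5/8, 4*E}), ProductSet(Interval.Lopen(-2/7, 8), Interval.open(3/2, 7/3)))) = Union(ProductSet({-2/7, 8}, Interval(3/2, 7/3)), ProductSet(Interval(-2/7, 8), {3/2, 7/3}), ProductSet(Union(Complement(Naturals0, Interval.open(-2/7, 8)), Naturals0), {-5, -2/9, -7/46, 5/8, 4*E}))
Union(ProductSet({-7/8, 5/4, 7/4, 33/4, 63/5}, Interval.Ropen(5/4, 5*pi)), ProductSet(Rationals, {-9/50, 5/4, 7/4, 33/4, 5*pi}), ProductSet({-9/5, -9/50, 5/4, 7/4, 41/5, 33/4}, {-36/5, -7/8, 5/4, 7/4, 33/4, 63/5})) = Union(ProductSet({-7/8, 5/4, 7/4, 33/4, 63/5}, Interval.Ropen(5/4, 5*pi)), ProductSet({-9/5, -9/50, 5/4, 7/4, 41/5, 33/4}, {-36/5, -7/8, 5/4, 7/4, 33/4, 63/5}), ProductSet(Rationals, {-9/50, 5/4, 7/4, 33/4, 5*pi}))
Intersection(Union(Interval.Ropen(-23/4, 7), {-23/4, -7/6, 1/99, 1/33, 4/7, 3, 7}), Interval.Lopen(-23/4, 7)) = Interval.Lopen(-23/4, 7)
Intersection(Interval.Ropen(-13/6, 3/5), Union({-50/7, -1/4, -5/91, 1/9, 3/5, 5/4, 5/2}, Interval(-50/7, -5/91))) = Union({1/9}, Interval(-13/6, -5/91))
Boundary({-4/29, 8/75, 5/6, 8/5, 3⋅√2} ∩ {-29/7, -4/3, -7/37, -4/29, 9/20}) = {-4/29}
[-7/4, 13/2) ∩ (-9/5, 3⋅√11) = [-7/4, 13/2)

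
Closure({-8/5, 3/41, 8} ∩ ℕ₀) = {8}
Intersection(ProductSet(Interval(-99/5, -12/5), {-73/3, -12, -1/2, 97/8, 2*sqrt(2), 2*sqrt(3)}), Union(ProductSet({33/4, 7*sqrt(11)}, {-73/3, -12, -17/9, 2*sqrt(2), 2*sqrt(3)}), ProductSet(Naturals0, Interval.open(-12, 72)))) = EmptySet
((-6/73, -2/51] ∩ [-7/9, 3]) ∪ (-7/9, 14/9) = (-7/9, 14/9)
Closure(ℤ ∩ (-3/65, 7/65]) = {0}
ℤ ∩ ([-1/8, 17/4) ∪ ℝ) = ℤ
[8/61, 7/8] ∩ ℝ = [8/61, 7/8]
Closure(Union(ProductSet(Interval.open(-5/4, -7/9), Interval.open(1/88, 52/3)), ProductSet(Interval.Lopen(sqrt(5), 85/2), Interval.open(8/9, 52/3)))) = Union(ProductSet({-5/4, -7/9}, Interval(1/88, 52/3)), ProductSet({85/2, sqrt(5)}, Interval(8/9, 52/3)), ProductSet(Interval(-5/4, -7/9), {1/88, 52/3}), ProductSet(Interval.open(-5/4, -7/9), Interval.open(1/88, 52/3)), ProductSet(Interval(sqrt(5), 85/2), {8/9, 52/3}), ProductSet(Interval.Lopen(sqrt(5), 85/2), Interval.open(8/9, 52/3)))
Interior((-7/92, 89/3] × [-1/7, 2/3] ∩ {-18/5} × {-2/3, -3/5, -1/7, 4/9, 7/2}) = ∅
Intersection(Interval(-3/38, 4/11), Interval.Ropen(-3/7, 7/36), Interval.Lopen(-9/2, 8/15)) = Interval.Ropen(-3/38, 7/36)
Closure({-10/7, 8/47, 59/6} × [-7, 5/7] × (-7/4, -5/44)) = {-10/7, 8/47, 59/6} × [-7, 5/7] × [-7/4, -5/44]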